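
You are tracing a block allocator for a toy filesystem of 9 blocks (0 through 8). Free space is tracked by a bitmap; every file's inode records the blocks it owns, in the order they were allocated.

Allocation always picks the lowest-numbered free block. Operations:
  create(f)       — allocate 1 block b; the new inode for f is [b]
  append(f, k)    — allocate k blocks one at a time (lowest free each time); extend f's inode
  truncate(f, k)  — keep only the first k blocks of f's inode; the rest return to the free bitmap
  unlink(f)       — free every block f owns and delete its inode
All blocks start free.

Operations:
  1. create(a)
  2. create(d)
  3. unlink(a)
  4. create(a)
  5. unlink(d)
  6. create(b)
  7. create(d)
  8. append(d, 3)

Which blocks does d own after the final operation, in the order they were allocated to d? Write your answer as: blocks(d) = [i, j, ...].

  1. create(a)  ⇒  F........  {a→[0]}
  2. create(d)  ⇒  FF.......  {a→[0]; d→[1]}
  3. unlink(a)  ⇒  .F.......  {d→[1]}
  4. create(a)  ⇒  FF.......  {a→[0]; d→[1]}
  5. unlink(d)  ⇒  F........  {a→[0]}
  6. create(b)  ⇒  FF.......  {a→[0]; b→[1]}
  7. create(d)  ⇒  FFF......  {a→[0]; b→[1]; d→[2]}
  8. append(d, 3)  ⇒  FFFFFF...  {a→[0]; b→[1]; d→[2, 3, 4, 5]}

blocks(d) = [2, 3, 4, 5]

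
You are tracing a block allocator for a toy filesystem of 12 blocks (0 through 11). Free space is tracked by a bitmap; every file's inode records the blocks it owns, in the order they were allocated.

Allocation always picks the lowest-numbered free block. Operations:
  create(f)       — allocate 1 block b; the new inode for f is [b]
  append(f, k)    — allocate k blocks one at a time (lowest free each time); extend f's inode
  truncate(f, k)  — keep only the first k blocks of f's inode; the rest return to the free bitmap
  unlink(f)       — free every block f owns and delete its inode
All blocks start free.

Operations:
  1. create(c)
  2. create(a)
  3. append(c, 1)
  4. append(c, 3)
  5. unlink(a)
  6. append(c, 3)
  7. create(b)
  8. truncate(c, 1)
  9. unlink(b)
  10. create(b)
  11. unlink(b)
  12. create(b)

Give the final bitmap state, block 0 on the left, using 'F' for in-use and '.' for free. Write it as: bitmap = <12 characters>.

create(c): bitmap=F........... | c=[0]
create(a): bitmap=FF.......... | a=[1] c=[0]
append(c, 1): bitmap=FFF......... | a=[1] c=[0, 2]
append(c, 3): bitmap=FFFFFF...... | a=[1] c=[0, 2, 3, 4, 5]
unlink(a): bitmap=F.FFFF...... | c=[0, 2, 3, 4, 5]
append(c, 3): bitmap=FFFFFFFF.... | c=[0, 2, 3, 4, 5, 1, 6, 7]
create(b): bitmap=FFFFFFFFF... | b=[8] c=[0, 2, 3, 4, 5, 1, 6, 7]
truncate(c, 1): bitmap=F.......F... | b=[8] c=[0]
unlink(b): bitmap=F........... | c=[0]
create(b): bitmap=FF.......... | b=[1] c=[0]
unlink(b): bitmap=F........... | c=[0]
create(b): bitmap=FF.......... | b=[1] c=[0]

bitmap = FF..........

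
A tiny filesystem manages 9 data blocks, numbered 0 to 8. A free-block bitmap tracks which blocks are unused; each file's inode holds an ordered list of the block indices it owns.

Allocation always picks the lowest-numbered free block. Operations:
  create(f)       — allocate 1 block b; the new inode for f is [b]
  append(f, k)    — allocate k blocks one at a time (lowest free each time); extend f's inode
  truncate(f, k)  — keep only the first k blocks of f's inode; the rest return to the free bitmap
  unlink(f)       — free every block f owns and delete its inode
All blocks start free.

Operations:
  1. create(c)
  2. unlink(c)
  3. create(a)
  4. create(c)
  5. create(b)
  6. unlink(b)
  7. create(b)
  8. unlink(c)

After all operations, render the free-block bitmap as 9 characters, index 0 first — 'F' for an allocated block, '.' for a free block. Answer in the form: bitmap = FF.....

create(c): bitmap=F........ | c=[0]
unlink(c): bitmap=......... | 
create(a): bitmap=F........ | a=[0]
create(c): bitmap=FF....... | a=[0] c=[1]
create(b): bitmap=FFF...... | a=[0] b=[2] c=[1]
unlink(b): bitmap=FF....... | a=[0] c=[1]
create(b): bitmap=FFF...... | a=[0] b=[2] c=[1]
unlink(c): bitmap=F.F...... | a=[0] b=[2]

bitmap = F.F......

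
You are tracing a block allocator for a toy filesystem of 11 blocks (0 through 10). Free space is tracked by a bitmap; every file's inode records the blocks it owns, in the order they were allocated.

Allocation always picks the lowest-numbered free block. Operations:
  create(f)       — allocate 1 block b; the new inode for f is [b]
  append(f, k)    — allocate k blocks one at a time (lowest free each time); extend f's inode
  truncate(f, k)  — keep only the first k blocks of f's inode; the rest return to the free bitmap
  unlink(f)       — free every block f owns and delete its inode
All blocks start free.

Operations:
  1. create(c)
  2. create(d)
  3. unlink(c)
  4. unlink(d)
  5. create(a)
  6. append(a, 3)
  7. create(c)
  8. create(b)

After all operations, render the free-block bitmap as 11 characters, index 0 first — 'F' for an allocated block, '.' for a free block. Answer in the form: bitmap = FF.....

bitmap = FFFFFF.....

  1. create(c)  ⇒  F..........  {c→[0]}
  2. create(d)  ⇒  FF.........  {c→[0]; d→[1]}
  3. unlink(c)  ⇒  .F.........  {d→[1]}
  4. unlink(d)  ⇒  ...........  {}
  5. create(a)  ⇒  F..........  {a→[0]}
  6. append(a, 3)  ⇒  FFFF.......  {a→[0, 1, 2, 3]}
  7. create(c)  ⇒  FFFFF......  {a→[0, 1, 2, 3]; c→[4]}
  8. create(b)  ⇒  FFFFFF.....  {a→[0, 1, 2, 3]; b→[5]; c→[4]}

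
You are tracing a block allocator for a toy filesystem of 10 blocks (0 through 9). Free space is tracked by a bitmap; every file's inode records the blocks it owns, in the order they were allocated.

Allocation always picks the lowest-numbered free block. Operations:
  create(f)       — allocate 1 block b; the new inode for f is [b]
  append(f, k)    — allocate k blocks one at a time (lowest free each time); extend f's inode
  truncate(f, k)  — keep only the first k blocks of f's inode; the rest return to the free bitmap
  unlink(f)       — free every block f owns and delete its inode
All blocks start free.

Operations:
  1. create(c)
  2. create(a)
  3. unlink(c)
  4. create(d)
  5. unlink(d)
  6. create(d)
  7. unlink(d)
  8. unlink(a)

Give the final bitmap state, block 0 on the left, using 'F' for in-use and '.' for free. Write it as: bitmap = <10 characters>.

bitmap = ..........

after create(c) → c:[0]  free=[F.........]
after create(a) → a:[1], c:[0]  free=[FF........]
after unlink(c) → a:[1]  free=[.F........]
after create(d) → a:[1], d:[0]  free=[FF........]
after unlink(d) → a:[1]  free=[.F........]
after create(d) → a:[1], d:[0]  free=[FF........]
after unlink(d) → a:[1]  free=[.F........]
after unlink(a) →   free=[..........]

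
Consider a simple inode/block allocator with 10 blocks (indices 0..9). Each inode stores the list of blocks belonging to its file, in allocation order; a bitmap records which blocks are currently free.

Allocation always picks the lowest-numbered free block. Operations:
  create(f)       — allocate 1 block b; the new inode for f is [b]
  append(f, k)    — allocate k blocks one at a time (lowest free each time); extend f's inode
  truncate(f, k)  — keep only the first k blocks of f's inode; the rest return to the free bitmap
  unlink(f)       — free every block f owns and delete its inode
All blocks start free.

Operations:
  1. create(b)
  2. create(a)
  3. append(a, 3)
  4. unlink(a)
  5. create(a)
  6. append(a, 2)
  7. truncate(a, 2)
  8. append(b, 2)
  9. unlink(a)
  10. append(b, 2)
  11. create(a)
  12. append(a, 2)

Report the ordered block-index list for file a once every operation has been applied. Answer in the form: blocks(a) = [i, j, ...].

blocks(a) = [5, 6, 7]

  1. create(b)  ⇒  F.........  {b→[0]}
  2. create(a)  ⇒  FF........  {a→[1]; b→[0]}
  3. append(a, 3)  ⇒  FFFFF.....  {a→[1, 2, 3, 4]; b→[0]}
  4. unlink(a)  ⇒  F.........  {b→[0]}
  5. create(a)  ⇒  FF........  {a→[1]; b→[0]}
  6. append(a, 2)  ⇒  FFFF......  {a→[1, 2, 3]; b→[0]}
  7. truncate(a, 2)  ⇒  FFF.......  {a→[1, 2]; b→[0]}
  8. append(b, 2)  ⇒  FFFFF.....  {a→[1, 2]; b→[0, 3, 4]}
  9. unlink(a)  ⇒  F..FF.....  {b→[0, 3, 4]}
  10. append(b, 2)  ⇒  FFFFF.....  {b→[0, 3, 4, 1, 2]}
  11. create(a)  ⇒  FFFFFF....  {a→[5]; b→[0, 3, 4, 1, 2]}
  12. append(a, 2)  ⇒  FFFFFFFF..  {a→[5, 6, 7]; b→[0, 3, 4, 1, 2]}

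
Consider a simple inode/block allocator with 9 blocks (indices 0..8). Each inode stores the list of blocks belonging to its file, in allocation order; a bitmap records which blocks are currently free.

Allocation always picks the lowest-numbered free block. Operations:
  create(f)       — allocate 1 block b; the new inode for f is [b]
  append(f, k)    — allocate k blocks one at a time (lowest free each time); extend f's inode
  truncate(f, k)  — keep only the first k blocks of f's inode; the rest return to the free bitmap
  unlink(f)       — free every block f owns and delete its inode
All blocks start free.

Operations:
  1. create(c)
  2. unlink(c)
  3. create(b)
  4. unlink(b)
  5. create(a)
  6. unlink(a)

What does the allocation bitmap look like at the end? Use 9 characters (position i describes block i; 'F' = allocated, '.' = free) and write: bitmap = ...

bitmap = .........

[1] create(c) — c=0 (map F........)
[2] unlink(c) —  (map .........)
[3] create(b) — b=0 (map F........)
[4] unlink(b) —  (map .........)
[5] create(a) — a=0 (map F........)
[6] unlink(a) —  (map .........)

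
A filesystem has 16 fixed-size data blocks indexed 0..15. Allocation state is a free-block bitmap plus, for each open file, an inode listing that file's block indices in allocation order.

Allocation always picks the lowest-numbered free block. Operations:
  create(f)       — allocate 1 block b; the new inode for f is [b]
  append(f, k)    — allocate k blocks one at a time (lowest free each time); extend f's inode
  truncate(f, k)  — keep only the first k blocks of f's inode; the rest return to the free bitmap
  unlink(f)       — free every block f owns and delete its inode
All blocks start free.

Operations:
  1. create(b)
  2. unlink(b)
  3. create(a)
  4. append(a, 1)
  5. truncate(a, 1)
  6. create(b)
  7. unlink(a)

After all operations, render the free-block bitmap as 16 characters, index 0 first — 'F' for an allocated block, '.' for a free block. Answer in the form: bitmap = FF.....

[1] create(b) — b=0 (map F...............)
[2] unlink(b) —  (map ................)
[3] create(a) — a=0 (map F...............)
[4] append(a, 1) — a=0,1 (map FF..............)
[5] truncate(a, 1) — a=0 (map F...............)
[6] create(b) — a=0 b=1 (map FF..............)
[7] unlink(a) — b=1 (map .F..............)

bitmap = .F..............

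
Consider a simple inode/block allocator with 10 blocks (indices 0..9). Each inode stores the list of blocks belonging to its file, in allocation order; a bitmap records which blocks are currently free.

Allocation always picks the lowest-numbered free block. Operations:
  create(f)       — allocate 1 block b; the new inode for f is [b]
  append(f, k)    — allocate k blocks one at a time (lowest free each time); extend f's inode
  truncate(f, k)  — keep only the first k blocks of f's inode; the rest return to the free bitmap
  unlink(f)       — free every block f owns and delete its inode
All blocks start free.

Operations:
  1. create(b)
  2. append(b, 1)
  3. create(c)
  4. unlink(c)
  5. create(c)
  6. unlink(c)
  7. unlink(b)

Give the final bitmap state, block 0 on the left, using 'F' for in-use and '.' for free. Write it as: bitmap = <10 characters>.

bitmap = ..........

create(b): bitmap=F......... | b=[0]
append(b, 1): bitmap=FF........ | b=[0, 1]
create(c): bitmap=FFF....... | b=[0, 1] c=[2]
unlink(c): bitmap=FF........ | b=[0, 1]
create(c): bitmap=FFF....... | b=[0, 1] c=[2]
unlink(c): bitmap=FF........ | b=[0, 1]
unlink(b): bitmap=.......... | 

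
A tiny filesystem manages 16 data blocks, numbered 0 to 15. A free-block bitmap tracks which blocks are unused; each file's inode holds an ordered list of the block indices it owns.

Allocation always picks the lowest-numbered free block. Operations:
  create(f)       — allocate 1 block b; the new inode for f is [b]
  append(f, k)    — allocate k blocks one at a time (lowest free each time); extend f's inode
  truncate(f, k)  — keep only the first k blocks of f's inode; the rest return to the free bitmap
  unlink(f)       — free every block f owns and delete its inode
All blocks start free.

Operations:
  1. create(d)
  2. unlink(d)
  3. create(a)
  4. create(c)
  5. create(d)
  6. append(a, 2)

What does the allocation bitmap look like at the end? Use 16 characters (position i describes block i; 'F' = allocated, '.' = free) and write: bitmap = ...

create(d): bitmap=F............... | d=[0]
unlink(d): bitmap=................ | 
create(a): bitmap=F............... | a=[0]
create(c): bitmap=FF.............. | a=[0] c=[1]
create(d): bitmap=FFF............. | a=[0] c=[1] d=[2]
append(a, 2): bitmap=FFFFF........... | a=[0, 3, 4] c=[1] d=[2]

bitmap = FFFFF...........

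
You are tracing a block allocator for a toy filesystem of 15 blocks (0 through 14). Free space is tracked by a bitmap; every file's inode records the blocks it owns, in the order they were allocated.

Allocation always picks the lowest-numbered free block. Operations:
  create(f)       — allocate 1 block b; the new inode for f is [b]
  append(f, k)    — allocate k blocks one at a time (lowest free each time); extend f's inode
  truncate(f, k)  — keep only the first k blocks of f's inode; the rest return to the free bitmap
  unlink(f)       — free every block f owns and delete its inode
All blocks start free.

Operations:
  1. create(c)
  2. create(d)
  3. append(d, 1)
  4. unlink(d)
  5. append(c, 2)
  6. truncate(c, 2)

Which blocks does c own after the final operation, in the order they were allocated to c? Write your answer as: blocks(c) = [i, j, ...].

after create(c) → c:[0]  free=[F..............]
after create(d) → c:[0], d:[1]  free=[FF.............]
after append(d, 1) → c:[0], d:[1, 2]  free=[FFF............]
after unlink(d) → c:[0]  free=[F..............]
after append(c, 2) → c:[0, 1, 2]  free=[FFF............]
after truncate(c, 2) → c:[0, 1]  free=[FF.............]

blocks(c) = [0, 1]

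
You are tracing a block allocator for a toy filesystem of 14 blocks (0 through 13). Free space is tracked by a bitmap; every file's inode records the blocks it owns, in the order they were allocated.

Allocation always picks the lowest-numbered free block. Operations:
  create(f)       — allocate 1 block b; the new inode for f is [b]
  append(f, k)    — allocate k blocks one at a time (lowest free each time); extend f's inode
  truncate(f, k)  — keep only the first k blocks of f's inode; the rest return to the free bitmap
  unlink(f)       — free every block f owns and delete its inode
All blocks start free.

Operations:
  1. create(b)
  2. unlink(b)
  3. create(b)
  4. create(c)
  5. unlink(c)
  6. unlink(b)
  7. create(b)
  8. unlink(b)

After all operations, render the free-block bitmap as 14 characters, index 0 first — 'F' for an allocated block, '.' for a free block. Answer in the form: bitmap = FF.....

bitmap = ..............

create(b): bitmap=F............. | b=[0]
unlink(b): bitmap=.............. | 
create(b): bitmap=F............. | b=[0]
create(c): bitmap=FF............ | b=[0] c=[1]
unlink(c): bitmap=F............. | b=[0]
unlink(b): bitmap=.............. | 
create(b): bitmap=F............. | b=[0]
unlink(b): bitmap=.............. | 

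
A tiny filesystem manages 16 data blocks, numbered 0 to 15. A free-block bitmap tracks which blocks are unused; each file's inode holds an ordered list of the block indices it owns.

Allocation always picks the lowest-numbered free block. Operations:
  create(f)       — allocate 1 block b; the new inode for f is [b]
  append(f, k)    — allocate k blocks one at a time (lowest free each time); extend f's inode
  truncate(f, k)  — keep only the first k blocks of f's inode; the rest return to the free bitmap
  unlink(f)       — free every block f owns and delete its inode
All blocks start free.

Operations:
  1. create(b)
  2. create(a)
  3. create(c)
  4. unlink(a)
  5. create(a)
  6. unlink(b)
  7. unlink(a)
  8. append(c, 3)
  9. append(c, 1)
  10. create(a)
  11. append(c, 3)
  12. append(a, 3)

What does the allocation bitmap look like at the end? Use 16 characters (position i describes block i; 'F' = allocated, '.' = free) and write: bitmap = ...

bitmap = FFFFFFFFFFFF....

after create(b) → b:[0]  free=[F...............]
after create(a) → a:[1], b:[0]  free=[FF..............]
after create(c) → a:[1], b:[0], c:[2]  free=[FFF.............]
after unlink(a) → b:[0], c:[2]  free=[F.F.............]
after create(a) → a:[1], b:[0], c:[2]  free=[FFF.............]
after unlink(b) → a:[1], c:[2]  free=[.FF.............]
after unlink(a) → c:[2]  free=[..F.............]
after append(c, 3) → c:[2, 0, 1, 3]  free=[FFFF............]
after append(c, 1) → c:[2, 0, 1, 3, 4]  free=[FFFFF...........]
after create(a) → a:[5], c:[2, 0, 1, 3, 4]  free=[FFFFFF..........]
after append(c, 3) → a:[5], c:[2, 0, 1, 3, 4, 6, 7, 8]  free=[FFFFFFFFF.......]
after append(a, 3) → a:[5, 9, 10, 11], c:[2, 0, 1, 3, 4, 6, 7, 8]  free=[FFFFFFFFFFFF....]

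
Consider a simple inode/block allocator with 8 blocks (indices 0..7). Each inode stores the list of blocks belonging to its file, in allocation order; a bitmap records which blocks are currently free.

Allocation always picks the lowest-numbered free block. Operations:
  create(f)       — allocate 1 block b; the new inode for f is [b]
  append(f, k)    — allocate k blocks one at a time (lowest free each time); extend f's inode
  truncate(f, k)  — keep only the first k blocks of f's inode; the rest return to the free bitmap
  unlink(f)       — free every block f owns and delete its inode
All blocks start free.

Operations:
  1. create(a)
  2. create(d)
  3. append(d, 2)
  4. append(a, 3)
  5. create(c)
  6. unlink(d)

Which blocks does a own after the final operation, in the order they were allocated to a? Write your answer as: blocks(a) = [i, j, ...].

create(a): bitmap=F....... | a=[0]
create(d): bitmap=FF...... | a=[0] d=[1]
append(d, 2): bitmap=FFFF.... | a=[0] d=[1, 2, 3]
append(a, 3): bitmap=FFFFFFF. | a=[0, 4, 5, 6] d=[1, 2, 3]
create(c): bitmap=FFFFFFFF | a=[0, 4, 5, 6] c=[7] d=[1, 2, 3]
unlink(d): bitmap=F...FFFF | a=[0, 4, 5, 6] c=[7]

blocks(a) = [0, 4, 5, 6]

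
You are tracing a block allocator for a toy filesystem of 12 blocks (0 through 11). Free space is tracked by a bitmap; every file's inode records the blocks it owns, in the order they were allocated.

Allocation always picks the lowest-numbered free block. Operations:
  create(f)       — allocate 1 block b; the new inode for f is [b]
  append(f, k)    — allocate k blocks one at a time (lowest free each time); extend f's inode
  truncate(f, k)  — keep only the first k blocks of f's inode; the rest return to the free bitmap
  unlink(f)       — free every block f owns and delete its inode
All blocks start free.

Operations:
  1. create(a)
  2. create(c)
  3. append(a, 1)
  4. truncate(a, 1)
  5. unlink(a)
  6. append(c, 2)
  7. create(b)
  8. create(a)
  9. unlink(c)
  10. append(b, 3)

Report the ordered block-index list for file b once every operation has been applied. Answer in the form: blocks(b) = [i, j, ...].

after create(a) → a:[0]  free=[F...........]
after create(c) → a:[0], c:[1]  free=[FF..........]
after append(a, 1) → a:[0, 2], c:[1]  free=[FFF.........]
after truncate(a, 1) → a:[0], c:[1]  free=[FF..........]
after unlink(a) → c:[1]  free=[.F..........]
after append(c, 2) → c:[1, 0, 2]  free=[FFF.........]
after create(b) → b:[3], c:[1, 0, 2]  free=[FFFF........]
after create(a) → a:[4], b:[3], c:[1, 0, 2]  free=[FFFFF.......]
after unlink(c) → a:[4], b:[3]  free=[...FF.......]
after append(b, 3) → a:[4], b:[3, 0, 1, 2]  free=[FFFFF.......]

blocks(b) = [3, 0, 1, 2]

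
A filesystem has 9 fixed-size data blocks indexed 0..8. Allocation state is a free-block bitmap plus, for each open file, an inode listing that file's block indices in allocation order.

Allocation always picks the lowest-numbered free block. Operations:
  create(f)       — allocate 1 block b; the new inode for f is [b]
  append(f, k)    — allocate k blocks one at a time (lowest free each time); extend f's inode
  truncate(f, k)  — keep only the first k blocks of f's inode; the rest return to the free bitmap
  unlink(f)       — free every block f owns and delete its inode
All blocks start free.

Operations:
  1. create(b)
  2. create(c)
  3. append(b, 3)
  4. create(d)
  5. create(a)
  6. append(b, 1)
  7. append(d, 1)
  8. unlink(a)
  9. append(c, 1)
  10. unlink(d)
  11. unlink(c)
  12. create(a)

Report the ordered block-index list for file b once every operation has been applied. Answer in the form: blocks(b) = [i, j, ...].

[1] create(b) — b=0 (map F........)
[2] create(c) — b=0 c=1 (map FF.......)
[3] append(b, 3) — b=0,2,3,4 c=1 (map FFFFF....)
[4] create(d) — b=0,2,3,4 c=1 d=5 (map FFFFFF...)
[5] create(a) — a=6 b=0,2,3,4 c=1 d=5 (map FFFFFFF..)
[6] append(b, 1) — a=6 b=0,2,3,4,7 c=1 d=5 (map FFFFFFFF.)
[7] append(d, 1) — a=6 b=0,2,3,4,7 c=1 d=5,8 (map FFFFFFFFF)
[8] unlink(a) — b=0,2,3,4,7 c=1 d=5,8 (map FFFFFF.FF)
[9] append(c, 1) — b=0,2,3,4,7 c=1,6 d=5,8 (map FFFFFFFFF)
[10] unlink(d) — b=0,2,3,4,7 c=1,6 (map FFFFF.FF.)
[11] unlink(c) — b=0,2,3,4,7 (map F.FFF..F.)
[12] create(a) — a=1 b=0,2,3,4,7 (map FFFFF..F.)

blocks(b) = [0, 2, 3, 4, 7]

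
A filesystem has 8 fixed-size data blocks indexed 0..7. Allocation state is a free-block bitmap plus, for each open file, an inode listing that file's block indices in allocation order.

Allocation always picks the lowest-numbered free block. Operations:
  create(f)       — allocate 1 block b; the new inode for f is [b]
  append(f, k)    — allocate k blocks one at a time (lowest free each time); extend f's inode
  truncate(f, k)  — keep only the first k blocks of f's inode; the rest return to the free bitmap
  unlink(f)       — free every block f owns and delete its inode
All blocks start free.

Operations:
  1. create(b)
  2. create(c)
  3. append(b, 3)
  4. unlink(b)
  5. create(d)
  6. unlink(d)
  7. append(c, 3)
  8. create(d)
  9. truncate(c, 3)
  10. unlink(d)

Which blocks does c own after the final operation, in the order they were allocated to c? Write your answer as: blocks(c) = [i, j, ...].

blocks(c) = [1, 0, 2]

create(b): bitmap=F....... | b=[0]
create(c): bitmap=FF...... | b=[0] c=[1]
append(b, 3): bitmap=FFFFF... | b=[0, 2, 3, 4] c=[1]
unlink(b): bitmap=.F...... | c=[1]
create(d): bitmap=FF...... | c=[1] d=[0]
unlink(d): bitmap=.F...... | c=[1]
append(c, 3): bitmap=FFFF.... | c=[1, 0, 2, 3]
create(d): bitmap=FFFFF... | c=[1, 0, 2, 3] d=[4]
truncate(c, 3): bitmap=FFF.F... | c=[1, 0, 2] d=[4]
unlink(d): bitmap=FFF..... | c=[1, 0, 2]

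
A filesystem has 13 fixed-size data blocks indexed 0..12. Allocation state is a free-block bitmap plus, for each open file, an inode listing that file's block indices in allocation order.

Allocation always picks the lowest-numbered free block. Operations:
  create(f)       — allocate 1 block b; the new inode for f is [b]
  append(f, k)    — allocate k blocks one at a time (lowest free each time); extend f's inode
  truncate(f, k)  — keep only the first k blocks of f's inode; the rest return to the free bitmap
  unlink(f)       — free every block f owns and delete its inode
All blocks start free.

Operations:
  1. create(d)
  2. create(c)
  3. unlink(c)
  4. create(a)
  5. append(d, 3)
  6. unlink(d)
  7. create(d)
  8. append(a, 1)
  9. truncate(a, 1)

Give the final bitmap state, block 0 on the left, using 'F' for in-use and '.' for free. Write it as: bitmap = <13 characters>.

[1] create(d) — d=0 (map F............)
[2] create(c) — c=1 d=0 (map FF...........)
[3] unlink(c) — d=0 (map F............)
[4] create(a) — a=1 d=0 (map FF...........)
[5] append(d, 3) — a=1 d=0,2,3,4 (map FFFFF........)
[6] unlink(d) — a=1 (map .F...........)
[7] create(d) — a=1 d=0 (map FF...........)
[8] append(a, 1) — a=1,2 d=0 (map FFF..........)
[9] truncate(a, 1) — a=1 d=0 (map FF...........)

bitmap = FF...........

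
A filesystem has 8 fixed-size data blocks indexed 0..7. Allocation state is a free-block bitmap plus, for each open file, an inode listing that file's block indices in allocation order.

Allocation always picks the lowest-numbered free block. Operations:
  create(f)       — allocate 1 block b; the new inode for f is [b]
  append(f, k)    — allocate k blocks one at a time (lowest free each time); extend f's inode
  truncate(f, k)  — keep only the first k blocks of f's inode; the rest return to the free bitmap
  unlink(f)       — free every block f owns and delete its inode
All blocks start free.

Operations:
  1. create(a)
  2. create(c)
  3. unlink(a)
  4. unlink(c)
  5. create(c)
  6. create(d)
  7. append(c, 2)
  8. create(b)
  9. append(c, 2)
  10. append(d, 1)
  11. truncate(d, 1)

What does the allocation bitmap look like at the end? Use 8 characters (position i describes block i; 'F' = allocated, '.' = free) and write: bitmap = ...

bitmap = FFFFFFF.

after create(a) → a:[0]  free=[F.......]
after create(c) → a:[0], c:[1]  free=[FF......]
after unlink(a) → c:[1]  free=[.F......]
after unlink(c) →   free=[........]
after create(c) → c:[0]  free=[F.......]
after create(d) → c:[0], d:[1]  free=[FF......]
after append(c, 2) → c:[0, 2, 3], d:[1]  free=[FFFF....]
after create(b) → b:[4], c:[0, 2, 3], d:[1]  free=[FFFFF...]
after append(c, 2) → b:[4], c:[0, 2, 3, 5, 6], d:[1]  free=[FFFFFFF.]
after append(d, 1) → b:[4], c:[0, 2, 3, 5, 6], d:[1, 7]  free=[FFFFFFFF]
after truncate(d, 1) → b:[4], c:[0, 2, 3, 5, 6], d:[1]  free=[FFFFFFF.]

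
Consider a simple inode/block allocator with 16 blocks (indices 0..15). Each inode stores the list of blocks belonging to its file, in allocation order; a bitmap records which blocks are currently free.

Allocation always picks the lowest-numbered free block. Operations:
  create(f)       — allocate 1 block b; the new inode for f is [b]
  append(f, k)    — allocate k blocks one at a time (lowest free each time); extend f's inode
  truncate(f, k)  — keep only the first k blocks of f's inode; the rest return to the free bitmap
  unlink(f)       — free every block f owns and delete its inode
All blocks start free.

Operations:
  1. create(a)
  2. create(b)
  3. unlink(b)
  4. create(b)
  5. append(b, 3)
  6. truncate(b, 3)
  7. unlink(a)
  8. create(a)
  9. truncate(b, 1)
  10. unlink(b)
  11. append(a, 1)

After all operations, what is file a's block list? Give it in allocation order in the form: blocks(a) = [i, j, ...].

create(a): bitmap=F............... | a=[0]
create(b): bitmap=FF.............. | a=[0] b=[1]
unlink(b): bitmap=F............... | a=[0]
create(b): bitmap=FF.............. | a=[0] b=[1]
append(b, 3): bitmap=FFFFF........... | a=[0] b=[1, 2, 3, 4]
truncate(b, 3): bitmap=FFFF............ | a=[0] b=[1, 2, 3]
unlink(a): bitmap=.FFF............ | b=[1, 2, 3]
create(a): bitmap=FFFF............ | a=[0] b=[1, 2, 3]
truncate(b, 1): bitmap=FF.............. | a=[0] b=[1]
unlink(b): bitmap=F............... | a=[0]
append(a, 1): bitmap=FF.............. | a=[0, 1]

blocks(a) = [0, 1]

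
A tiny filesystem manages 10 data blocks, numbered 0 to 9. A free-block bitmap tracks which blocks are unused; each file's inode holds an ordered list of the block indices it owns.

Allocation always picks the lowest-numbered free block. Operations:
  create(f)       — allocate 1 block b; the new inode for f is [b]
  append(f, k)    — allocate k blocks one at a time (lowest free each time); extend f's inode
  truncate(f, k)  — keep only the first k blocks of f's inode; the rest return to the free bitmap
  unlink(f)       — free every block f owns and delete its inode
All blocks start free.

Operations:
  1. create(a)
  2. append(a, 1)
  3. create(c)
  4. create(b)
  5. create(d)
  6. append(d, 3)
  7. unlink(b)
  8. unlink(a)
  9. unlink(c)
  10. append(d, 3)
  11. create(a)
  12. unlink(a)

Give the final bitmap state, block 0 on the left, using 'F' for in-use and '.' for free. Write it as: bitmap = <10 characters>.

bitmap = FFF.FFFF..

create(a): bitmap=F......... | a=[0]
append(a, 1): bitmap=FF........ | a=[0, 1]
create(c): bitmap=FFF....... | a=[0, 1] c=[2]
create(b): bitmap=FFFF...... | a=[0, 1] b=[3] c=[2]
create(d): bitmap=FFFFF..... | a=[0, 1] b=[3] c=[2] d=[4]
append(d, 3): bitmap=FFFFFFFF.. | a=[0, 1] b=[3] c=[2] d=[4, 5, 6, 7]
unlink(b): bitmap=FFF.FFFF.. | a=[0, 1] c=[2] d=[4, 5, 6, 7]
unlink(a): bitmap=..F.FFFF.. | c=[2] d=[4, 5, 6, 7]
unlink(c): bitmap=....FFFF.. | d=[4, 5, 6, 7]
append(d, 3): bitmap=FFF.FFFF.. | d=[4, 5, 6, 7, 0, 1, 2]
create(a): bitmap=FFFFFFFF.. | a=[3] d=[4, 5, 6, 7, 0, 1, 2]
unlink(a): bitmap=FFF.FFFF.. | d=[4, 5, 6, 7, 0, 1, 2]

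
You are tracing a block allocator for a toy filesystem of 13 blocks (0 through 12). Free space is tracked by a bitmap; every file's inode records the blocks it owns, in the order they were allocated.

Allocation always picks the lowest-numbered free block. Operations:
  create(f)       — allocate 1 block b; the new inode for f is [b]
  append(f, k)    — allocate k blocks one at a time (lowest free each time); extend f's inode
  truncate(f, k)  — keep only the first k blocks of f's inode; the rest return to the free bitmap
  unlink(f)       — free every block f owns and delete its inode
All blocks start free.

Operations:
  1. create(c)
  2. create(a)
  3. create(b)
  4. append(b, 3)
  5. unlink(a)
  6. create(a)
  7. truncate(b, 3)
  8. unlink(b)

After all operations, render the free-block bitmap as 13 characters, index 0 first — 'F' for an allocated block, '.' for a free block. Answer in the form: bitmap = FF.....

  1. create(c)  ⇒  F............  {c→[0]}
  2. create(a)  ⇒  FF...........  {a→[1]; c→[0]}
  3. create(b)  ⇒  FFF..........  {a→[1]; b→[2]; c→[0]}
  4. append(b, 3)  ⇒  FFFFFF.......  {a→[1]; b→[2, 3, 4, 5]; c→[0]}
  5. unlink(a)  ⇒  F.FFFF.......  {b→[2, 3, 4, 5]; c→[0]}
  6. create(a)  ⇒  FFFFFF.......  {a→[1]; b→[2, 3, 4, 5]; c→[0]}
  7. truncate(b, 3)  ⇒  FFFFF........  {a→[1]; b→[2, 3, 4]; c→[0]}
  8. unlink(b)  ⇒  FF...........  {a→[1]; c→[0]}

bitmap = FF...........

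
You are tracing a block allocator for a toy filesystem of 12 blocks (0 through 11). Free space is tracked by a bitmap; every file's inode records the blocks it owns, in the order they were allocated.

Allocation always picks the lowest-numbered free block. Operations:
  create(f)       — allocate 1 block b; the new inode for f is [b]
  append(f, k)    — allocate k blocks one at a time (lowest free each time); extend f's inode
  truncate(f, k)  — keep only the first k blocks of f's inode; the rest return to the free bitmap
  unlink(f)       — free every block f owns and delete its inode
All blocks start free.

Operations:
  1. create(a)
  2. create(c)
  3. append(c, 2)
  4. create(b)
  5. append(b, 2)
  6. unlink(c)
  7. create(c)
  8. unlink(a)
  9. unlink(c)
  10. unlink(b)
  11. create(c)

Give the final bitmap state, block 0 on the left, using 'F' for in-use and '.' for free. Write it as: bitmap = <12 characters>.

  1. create(a)  ⇒  F...........  {a→[0]}
  2. create(c)  ⇒  FF..........  {a→[0]; c→[1]}
  3. append(c, 2)  ⇒  FFFF........  {a→[0]; c→[1, 2, 3]}
  4. create(b)  ⇒  FFFFF.......  {a→[0]; b→[4]; c→[1, 2, 3]}
  5. append(b, 2)  ⇒  FFFFFFF.....  {a→[0]; b→[4, 5, 6]; c→[1, 2, 3]}
  6. unlink(c)  ⇒  F...FFF.....  {a→[0]; b→[4, 5, 6]}
  7. create(c)  ⇒  FF..FFF.....  {a→[0]; b→[4, 5, 6]; c→[1]}
  8. unlink(a)  ⇒  .F..FFF.....  {b→[4, 5, 6]; c→[1]}
  9. unlink(c)  ⇒  ....FFF.....  {b→[4, 5, 6]}
  10. unlink(b)  ⇒  ............  {}
  11. create(c)  ⇒  F...........  {c→[0]}

bitmap = F...........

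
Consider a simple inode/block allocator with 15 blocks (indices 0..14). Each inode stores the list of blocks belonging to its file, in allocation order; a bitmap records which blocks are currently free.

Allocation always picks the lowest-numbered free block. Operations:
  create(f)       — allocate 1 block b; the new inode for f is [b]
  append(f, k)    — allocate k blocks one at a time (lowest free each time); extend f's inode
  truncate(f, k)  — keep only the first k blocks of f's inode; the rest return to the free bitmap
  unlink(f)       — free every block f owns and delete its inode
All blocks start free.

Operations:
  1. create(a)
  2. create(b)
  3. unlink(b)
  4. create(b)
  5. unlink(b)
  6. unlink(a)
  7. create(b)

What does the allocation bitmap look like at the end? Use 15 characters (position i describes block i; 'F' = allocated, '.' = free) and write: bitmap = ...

create(a): bitmap=F.............. | a=[0]
create(b): bitmap=FF............. | a=[0] b=[1]
unlink(b): bitmap=F.............. | a=[0]
create(b): bitmap=FF............. | a=[0] b=[1]
unlink(b): bitmap=F.............. | a=[0]
unlink(a): bitmap=............... | 
create(b): bitmap=F.............. | b=[0]

bitmap = F..............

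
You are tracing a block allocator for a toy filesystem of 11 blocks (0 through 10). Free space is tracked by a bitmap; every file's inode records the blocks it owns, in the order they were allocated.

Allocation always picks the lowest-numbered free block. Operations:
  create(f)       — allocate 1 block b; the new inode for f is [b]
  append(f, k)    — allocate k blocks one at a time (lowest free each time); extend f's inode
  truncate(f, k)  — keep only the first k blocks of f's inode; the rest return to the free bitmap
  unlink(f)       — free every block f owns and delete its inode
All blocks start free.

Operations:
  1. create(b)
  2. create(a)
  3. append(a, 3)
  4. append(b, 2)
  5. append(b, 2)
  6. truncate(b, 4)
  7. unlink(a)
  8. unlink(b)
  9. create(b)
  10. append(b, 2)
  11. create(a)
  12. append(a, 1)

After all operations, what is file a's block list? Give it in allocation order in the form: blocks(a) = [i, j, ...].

blocks(a) = [3, 4]

[1] create(b) — b=0 (map F..........)
[2] create(a) — a=1 b=0 (map FF.........)
[3] append(a, 3) — a=1,2,3,4 b=0 (map FFFFF......)
[4] append(b, 2) — a=1,2,3,4 b=0,5,6 (map FFFFFFF....)
[5] append(b, 2) — a=1,2,3,4 b=0,5,6,7,8 (map FFFFFFFFF..)
[6] truncate(b, 4) — a=1,2,3,4 b=0,5,6,7 (map FFFFFFFF...)
[7] unlink(a) — b=0,5,6,7 (map F....FFF...)
[8] unlink(b) —  (map ...........)
[9] create(b) — b=0 (map F..........)
[10] append(b, 2) — b=0,1,2 (map FFF........)
[11] create(a) — a=3 b=0,1,2 (map FFFF.......)
[12] append(a, 1) — a=3,4 b=0,1,2 (map FFFFF......)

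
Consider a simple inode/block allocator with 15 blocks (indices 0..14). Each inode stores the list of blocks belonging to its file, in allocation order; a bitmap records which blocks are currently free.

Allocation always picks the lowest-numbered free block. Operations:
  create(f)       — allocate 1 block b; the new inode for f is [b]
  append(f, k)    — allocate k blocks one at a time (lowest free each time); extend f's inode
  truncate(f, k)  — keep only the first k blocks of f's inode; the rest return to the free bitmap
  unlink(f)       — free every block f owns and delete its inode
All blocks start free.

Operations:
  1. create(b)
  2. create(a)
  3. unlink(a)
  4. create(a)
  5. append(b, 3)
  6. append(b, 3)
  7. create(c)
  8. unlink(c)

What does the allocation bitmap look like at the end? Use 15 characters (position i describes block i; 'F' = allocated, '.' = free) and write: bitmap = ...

[1] create(b) — b=0 (map F..............)
[2] create(a) — a=1 b=0 (map FF.............)
[3] unlink(a) — b=0 (map F..............)
[4] create(a) — a=1 b=0 (map FF.............)
[5] append(b, 3) — a=1 b=0,2,3,4 (map FFFFF..........)
[6] append(b, 3) — a=1 b=0,2,3,4,5,6,7 (map FFFFFFFF.......)
[7] create(c) — a=1 b=0,2,3,4,5,6,7 c=8 (map FFFFFFFFF......)
[8] unlink(c) — a=1 b=0,2,3,4,5,6,7 (map FFFFFFFF.......)

bitmap = FFFFFFFF.......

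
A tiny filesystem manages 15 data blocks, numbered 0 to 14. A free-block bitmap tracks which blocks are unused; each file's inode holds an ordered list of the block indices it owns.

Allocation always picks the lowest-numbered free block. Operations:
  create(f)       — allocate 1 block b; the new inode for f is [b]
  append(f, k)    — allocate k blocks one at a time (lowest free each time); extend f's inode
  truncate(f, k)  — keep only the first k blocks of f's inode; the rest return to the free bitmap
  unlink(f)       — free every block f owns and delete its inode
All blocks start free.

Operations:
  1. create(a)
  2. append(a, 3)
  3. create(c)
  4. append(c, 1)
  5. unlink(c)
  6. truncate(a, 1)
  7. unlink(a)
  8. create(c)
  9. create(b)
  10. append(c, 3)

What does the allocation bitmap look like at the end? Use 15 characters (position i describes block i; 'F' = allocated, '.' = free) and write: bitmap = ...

bitmap = FFFFF..........

after create(a) → a:[0]  free=[F..............]
after append(a, 3) → a:[0, 1, 2, 3]  free=[FFFF...........]
after create(c) → a:[0, 1, 2, 3], c:[4]  free=[FFFFF..........]
after append(c, 1) → a:[0, 1, 2, 3], c:[4, 5]  free=[FFFFFF.........]
after unlink(c) → a:[0, 1, 2, 3]  free=[FFFF...........]
after truncate(a, 1) → a:[0]  free=[F..............]
after unlink(a) →   free=[...............]
after create(c) → c:[0]  free=[F..............]
after create(b) → b:[1], c:[0]  free=[FF.............]
after append(c, 3) → b:[1], c:[0, 2, 3, 4]  free=[FFFFF..........]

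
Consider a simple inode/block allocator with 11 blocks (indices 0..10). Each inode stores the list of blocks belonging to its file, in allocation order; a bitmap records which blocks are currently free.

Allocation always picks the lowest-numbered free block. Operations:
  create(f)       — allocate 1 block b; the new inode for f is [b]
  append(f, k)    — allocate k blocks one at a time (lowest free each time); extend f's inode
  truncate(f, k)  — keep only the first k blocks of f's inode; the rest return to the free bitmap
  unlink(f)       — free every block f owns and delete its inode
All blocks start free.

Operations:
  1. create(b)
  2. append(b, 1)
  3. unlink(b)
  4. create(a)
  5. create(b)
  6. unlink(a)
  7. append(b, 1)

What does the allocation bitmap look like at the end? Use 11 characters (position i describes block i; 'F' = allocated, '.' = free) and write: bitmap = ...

bitmap = FF.........

  1. create(b)  ⇒  F..........  {b→[0]}
  2. append(b, 1)  ⇒  FF.........  {b→[0, 1]}
  3. unlink(b)  ⇒  ...........  {}
  4. create(a)  ⇒  F..........  {a→[0]}
  5. create(b)  ⇒  FF.........  {a→[0]; b→[1]}
  6. unlink(a)  ⇒  .F.........  {b→[1]}
  7. append(b, 1)  ⇒  FF.........  {b→[1, 0]}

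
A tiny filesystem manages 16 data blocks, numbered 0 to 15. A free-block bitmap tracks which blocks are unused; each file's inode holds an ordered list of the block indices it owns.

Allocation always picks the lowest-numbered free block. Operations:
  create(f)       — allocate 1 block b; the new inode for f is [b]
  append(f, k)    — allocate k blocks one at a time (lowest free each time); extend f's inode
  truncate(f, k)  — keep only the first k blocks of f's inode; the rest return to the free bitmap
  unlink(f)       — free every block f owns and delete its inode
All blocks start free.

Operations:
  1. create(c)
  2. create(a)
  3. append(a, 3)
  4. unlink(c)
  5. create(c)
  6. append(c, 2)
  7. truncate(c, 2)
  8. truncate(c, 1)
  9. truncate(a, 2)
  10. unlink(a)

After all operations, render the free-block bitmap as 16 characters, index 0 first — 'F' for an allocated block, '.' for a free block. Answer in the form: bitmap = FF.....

after create(c) → c:[0]  free=[F...............]
after create(a) → a:[1], c:[0]  free=[FF..............]
after append(a, 3) → a:[1, 2, 3, 4], c:[0]  free=[FFFFF...........]
after unlink(c) → a:[1, 2, 3, 4]  free=[.FFFF...........]
after create(c) → a:[1, 2, 3, 4], c:[0]  free=[FFFFF...........]
after append(c, 2) → a:[1, 2, 3, 4], c:[0, 5, 6]  free=[FFFFFFF.........]
after truncate(c, 2) → a:[1, 2, 3, 4], c:[0, 5]  free=[FFFFFF..........]
after truncate(c, 1) → a:[1, 2, 3, 4], c:[0]  free=[FFFFF...........]
after truncate(a, 2) → a:[1, 2], c:[0]  free=[FFF.............]
after unlink(a) → c:[0]  free=[F...............]

bitmap = F...............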